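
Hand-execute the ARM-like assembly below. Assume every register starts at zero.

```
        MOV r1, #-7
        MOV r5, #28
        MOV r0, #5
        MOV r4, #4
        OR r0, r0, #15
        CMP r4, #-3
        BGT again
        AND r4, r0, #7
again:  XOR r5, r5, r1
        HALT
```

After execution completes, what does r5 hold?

-27

after MOV r1, #-7: r1=-7
after MOV r5, #28: r5=28
after MOV r0, #5: r0=5
after MOV r4, #4: r4=4
after OR r0, r0, #15: r0=5|15=15
CMP r4, #-3  (cmp 4,-3)
BGT again: taken
after XOR r5, r5, r1: r5=28^(-7)=-27
halt.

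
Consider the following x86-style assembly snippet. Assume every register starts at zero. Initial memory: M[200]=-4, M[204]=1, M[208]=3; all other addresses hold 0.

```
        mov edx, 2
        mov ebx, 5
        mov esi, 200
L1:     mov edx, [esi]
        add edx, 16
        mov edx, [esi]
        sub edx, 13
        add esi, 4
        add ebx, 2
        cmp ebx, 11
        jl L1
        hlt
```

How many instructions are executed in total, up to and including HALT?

28

edx=2
ebx=5
esi=200
edx=M[200]=-4
edx=(-4)+16=12
edx=M[200]=-4
edx=(-4)-13=-17
esi=200+4=204
ebx=5+2=7
cmp ebx, 11  (cmp 7,11)
jl L1: taken
edx=M[204]=1
edx=1+16=17
edx=M[204]=1
edx=1-13=-12
esi=204+4=208
ebx=7+2=9
cmp ebx, 11  (cmp 9,11)
jl L1: taken
edx=M[208]=3
edx=3+16=19
edx=M[208]=3
edx=3-13=-10
esi=208+4=212
ebx=9+2=11
cmp ebx, 11  (cmp 11,11)
jl L1: not taken
halt.
Total executed instructions: 28.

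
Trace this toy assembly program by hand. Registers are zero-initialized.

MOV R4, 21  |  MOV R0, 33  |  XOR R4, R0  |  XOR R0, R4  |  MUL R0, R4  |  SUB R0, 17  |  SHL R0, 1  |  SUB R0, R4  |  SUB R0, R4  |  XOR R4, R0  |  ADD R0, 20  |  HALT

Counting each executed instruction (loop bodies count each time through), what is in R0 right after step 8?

2098

MOV R4, 21 → R4=21
MOV R0, 33 → R0=33
XOR R4, R0 → R4=21^33=52
XOR R0, R4 → R0=33^52=21
MUL R0, R4 → R0=21*52=1092
SUB R0, 17 → R0=1092-17=1075
SHL R0, 1 → R0=1075<<1=2150
SUB R0, R4 → R0=2150-52=2098
After step 8: R0 = 2098.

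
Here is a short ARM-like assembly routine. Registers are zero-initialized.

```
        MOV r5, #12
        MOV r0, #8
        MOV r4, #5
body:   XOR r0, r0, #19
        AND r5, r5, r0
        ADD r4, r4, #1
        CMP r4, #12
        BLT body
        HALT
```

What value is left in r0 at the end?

27

after MOV r5, #12: r5=12
after MOV r0, #8: r0=8
after MOV r4, #5: r4=5
after XOR r0, r0, #19: r0=8^19=27
after AND r5, r5, r0: r5=12&27=8
after ADD r4, r4, #1: r4=5+1=6
CMP r4, #12  (cmp 6,12)
BLT body: taken
after XOR r0, r0, #19: r0=27^19=8
after AND r5, r5, r0: r5=8&8=8
after ADD r4, r4, #1: r4=6+1=7
CMP r4, #12  (cmp 7,12)
BLT body: taken
after XOR r0, r0, #19: r0=8^19=27
after AND r5, r5, r0: r5=8&27=8
after ADD r4, r4, #1: r4=7+1=8
CMP r4, #12  (cmp 8,12)
BLT body: taken
after XOR r0, r0, #19: r0=27^19=8
after AND r5, r5, r0: r5=8&8=8
after ADD r4, r4, #1: r4=8+1=9
CMP r4, #12  (cmp 9,12)
BLT body: taken
after XOR r0, r0, #19: r0=8^19=27
after AND r5, r5, r0: r5=8&27=8
after ADD r4, r4, #1: r4=9+1=10
CMP r4, #12  (cmp 10,12)
BLT body: taken
after XOR r0, r0, #19: r0=27^19=8
after AND r5, r5, r0: r5=8&8=8
after ADD r4, r4, #1: r4=10+1=11
CMP r4, #12  (cmp 11,12)
BLT body: taken
after XOR r0, r0, #19: r0=8^19=27
after AND r5, r5, r0: r5=8&27=8
after ADD r4, r4, #1: r4=11+1=12
CMP r4, #12  (cmp 12,12)
BLT body: not taken
halt.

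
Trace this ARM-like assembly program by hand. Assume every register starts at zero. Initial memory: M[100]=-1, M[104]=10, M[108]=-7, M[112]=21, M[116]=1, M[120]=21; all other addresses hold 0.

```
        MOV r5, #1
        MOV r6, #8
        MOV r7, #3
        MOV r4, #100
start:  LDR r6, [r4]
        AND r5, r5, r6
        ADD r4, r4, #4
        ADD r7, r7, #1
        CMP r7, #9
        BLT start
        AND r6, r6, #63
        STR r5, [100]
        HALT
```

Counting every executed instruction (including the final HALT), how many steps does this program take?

43

after MOV r5, #1: r5=1
after MOV r6, #8: r6=8
after MOV r7, #3: r7=3
after MOV r4, #100: r4=100
after LDR r6, [r4]: r6=M[100]=-1
after AND r5, r5, r6: r5=1&(-1)=1
after ADD r4, r4, #4: r4=100+4=104
after ADD r7, r7, #1: r7=3+1=4
CMP r7, #9  (cmp 4,9)
BLT start: taken
after LDR r6, [r4]: r6=M[104]=10
after AND r5, r5, r6: r5=1&10=0
after ADD r4, r4, #4: r4=104+4=108
after ADD r7, r7, #1: r7=4+1=5
CMP r7, #9  (cmp 5,9)
BLT start: taken
after LDR r6, [r4]: r6=M[108]=-7
after AND r5, r5, r6: r5=0&(-7)=0
after ADD r4, r4, #4: r4=108+4=112
after ADD r7, r7, #1: r7=5+1=6
CMP r7, #9  (cmp 6,9)
BLT start: taken
after LDR r6, [r4]: r6=M[112]=21
after AND r5, r5, r6: r5=0&21=0
after ADD r4, r4, #4: r4=112+4=116
after ADD r7, r7, #1: r7=6+1=7
CMP r7, #9  (cmp 7,9)
BLT start: taken
after LDR r6, [r4]: r6=M[116]=1
after AND r5, r5, r6: r5=0&1=0
after ADD r4, r4, #4: r4=116+4=120
after ADD r7, r7, #1: r7=7+1=8
CMP r7, #9  (cmp 8,9)
BLT start: taken
after LDR r6, [r4]: r6=M[120]=21
after AND r5, r5, r6: r5=0&21=0
after ADD r4, r4, #4: r4=120+4=124
after ADD r7, r7, #1: r7=8+1=9
CMP r7, #9  (cmp 9,9)
BLT start: not taken
after AND r6, r6, #63: r6=21&63=21
STR r5, [100] → M[100]=0
halt.
Total executed instructions: 43.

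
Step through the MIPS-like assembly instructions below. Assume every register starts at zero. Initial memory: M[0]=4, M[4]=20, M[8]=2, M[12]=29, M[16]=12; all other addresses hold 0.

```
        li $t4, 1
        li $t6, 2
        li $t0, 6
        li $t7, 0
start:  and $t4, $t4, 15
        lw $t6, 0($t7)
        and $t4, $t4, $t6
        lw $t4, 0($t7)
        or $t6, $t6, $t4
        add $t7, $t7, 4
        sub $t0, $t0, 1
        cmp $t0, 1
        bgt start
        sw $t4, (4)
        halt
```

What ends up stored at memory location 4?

12

after li $t4, 1: $t4=1
after li $t6, 2: $t6=2
after li $t0, 6: $t0=6
after li $t7, 0: $t7=0
after and $t4, $t4, 15: $t4=1&15=1
after lw $t6, 0($t7): $t6=M[0]=4
after and $t4, $t4, $t6: $t4=1&4=0
after lw $t4, 0($t7): $t4=M[0]=4
after or $t6, $t6, $t4: $t6=4|4=4
after add $t7, $t7, 4: $t7=0+4=4
after sub $t0, $t0, 1: $t0=6-1=5
cmp $t0, 1  (cmp 5,1)
bgt start: taken
after and $t4, $t4, 15: $t4=4&15=4
after lw $t6, 0($t7): $t6=M[4]=20
after and $t4, $t4, $t6: $t4=4&20=4
after lw $t4, 0($t7): $t4=M[4]=20
after or $t6, $t6, $t4: $t6=20|20=20
after add $t7, $t7, 4: $t7=4+4=8
after sub $t0, $t0, 1: $t0=5-1=4
cmp $t0, 1  (cmp 4,1)
bgt start: taken
after and $t4, $t4, 15: $t4=20&15=4
after lw $t6, 0($t7): $t6=M[8]=2
after and $t4, $t4, $t6: $t4=4&2=0
after lw $t4, 0($t7): $t4=M[8]=2
after or $t6, $t6, $t4: $t6=2|2=2
after add $t7, $t7, 4: $t7=8+4=12
after sub $t0, $t0, 1: $t0=4-1=3
cmp $t0, 1  (cmp 3,1)
bgt start: taken
after and $t4, $t4, 15: $t4=2&15=2
after lw $t6, 0($t7): $t6=M[12]=29
after and $t4, $t4, $t6: $t4=2&29=0
after lw $t4, 0($t7): $t4=M[12]=29
after or $t6, $t6, $t4: $t6=29|29=29
after add $t7, $t7, 4: $t7=12+4=16
after sub $t0, $t0, 1: $t0=3-1=2
cmp $t0, 1  (cmp 2,1)
bgt start: taken
after and $t4, $t4, 15: $t4=29&15=13
after lw $t6, 0($t7): $t6=M[16]=12
after and $t4, $t4, $t6: $t4=13&12=12
after lw $t4, 0($t7): $t4=M[16]=12
after or $t6, $t6, $t4: $t6=12|12=12
after add $t7, $t7, 4: $t7=16+4=20
after sub $t0, $t0, 1: $t0=2-1=1
cmp $t0, 1  (cmp 1,1)
bgt start: not taken
sw $t4, (4) → M[4]=12
halt.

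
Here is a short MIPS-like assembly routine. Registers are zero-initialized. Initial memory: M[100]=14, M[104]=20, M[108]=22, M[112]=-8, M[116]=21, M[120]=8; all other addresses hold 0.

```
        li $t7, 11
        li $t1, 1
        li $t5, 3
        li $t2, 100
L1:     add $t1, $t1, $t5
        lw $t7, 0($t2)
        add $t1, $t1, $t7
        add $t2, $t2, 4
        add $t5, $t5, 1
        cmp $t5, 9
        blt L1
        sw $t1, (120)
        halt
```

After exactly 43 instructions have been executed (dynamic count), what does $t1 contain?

111

$t7=11
$t1=1
$t5=3
$t2=100
$t1=1+3=4
$t7=M[100]=14
$t1=4+14=18
$t2=100+4=104
$t5=3+1=4
cmp $t5, 9  (cmp 4,9)
blt L1: taken
$t1=18+4=22
$t7=M[104]=20
$t1=22+20=42
$t2=104+4=108
$t5=4+1=5
cmp $t5, 9  (cmp 5,9)
blt L1: taken
$t1=42+5=47
$t7=M[108]=22
$t1=47+22=69
$t2=108+4=112
$t5=5+1=6
cmp $t5, 9  (cmp 6,9)
blt L1: taken
$t1=69+6=75
$t7=M[112]=-8
$t1=75+(-8)=67
$t2=112+4=116
$t5=6+1=7
cmp $t5, 9  (cmp 7,9)
blt L1: taken
$t1=67+7=74
$t7=M[116]=21
$t1=74+21=95
$t2=116+4=120
$t5=7+1=8
cmp $t5, 9  (cmp 8,9)
blt L1: taken
$t1=95+8=103
$t7=M[120]=8
$t1=103+8=111
$t2=120+4=124
After step 43: $t1 = 111.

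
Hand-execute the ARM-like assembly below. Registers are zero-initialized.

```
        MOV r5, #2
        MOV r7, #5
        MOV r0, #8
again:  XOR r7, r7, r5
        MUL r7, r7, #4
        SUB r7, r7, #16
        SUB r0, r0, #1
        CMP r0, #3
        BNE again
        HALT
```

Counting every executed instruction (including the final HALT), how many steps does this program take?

34

r5=2
r7=5
r0=8
r7=5^2=7
r7=7*4=28
r7=28-16=12
r0=8-1=7
CMP r0, #3  (cmp 7,3)
BNE again: taken
r7=12^2=14
r7=14*4=56
r7=56-16=40
r0=7-1=6
CMP r0, #3  (cmp 6,3)
BNE again: taken
r7=40^2=42
r7=42*4=168
r7=168-16=152
r0=6-1=5
CMP r0, #3  (cmp 5,3)
BNE again: taken
r7=152^2=154
r7=154*4=616
r7=616-16=600
r0=5-1=4
CMP r0, #3  (cmp 4,3)
BNE again: taken
r7=600^2=602
r7=602*4=2408
r7=2408-16=2392
r0=4-1=3
CMP r0, #3  (cmp 3,3)
BNE again: not taken
halt.
Total executed instructions: 34.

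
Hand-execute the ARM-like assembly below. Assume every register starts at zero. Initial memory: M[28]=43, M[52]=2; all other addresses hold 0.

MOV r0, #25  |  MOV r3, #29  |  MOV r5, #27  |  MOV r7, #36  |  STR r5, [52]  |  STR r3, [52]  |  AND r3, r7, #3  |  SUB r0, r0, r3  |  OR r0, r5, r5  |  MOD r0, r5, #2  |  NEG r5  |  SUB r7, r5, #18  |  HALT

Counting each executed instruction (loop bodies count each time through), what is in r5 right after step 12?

MOV r0, #25 → r0=25
MOV r3, #29 → r3=29
MOV r5, #27 → r5=27
MOV r7, #36 → r7=36
STR r5, [52] → M[52]=27
STR r3, [52] → M[52]=29
AND r3, r7, #3 → r3=36&3=0
SUB r0, r0, r3 → r0=25-0=25
OR r0, r5, r5 → r0=27|27=27
MOD r0, r5, #2 → r0=27%2=1
NEG r5 → r5=-(27)=-27
SUB r7, r5, #18 → r7=(-27)-18=-45
After step 12: r5 = -27.

-27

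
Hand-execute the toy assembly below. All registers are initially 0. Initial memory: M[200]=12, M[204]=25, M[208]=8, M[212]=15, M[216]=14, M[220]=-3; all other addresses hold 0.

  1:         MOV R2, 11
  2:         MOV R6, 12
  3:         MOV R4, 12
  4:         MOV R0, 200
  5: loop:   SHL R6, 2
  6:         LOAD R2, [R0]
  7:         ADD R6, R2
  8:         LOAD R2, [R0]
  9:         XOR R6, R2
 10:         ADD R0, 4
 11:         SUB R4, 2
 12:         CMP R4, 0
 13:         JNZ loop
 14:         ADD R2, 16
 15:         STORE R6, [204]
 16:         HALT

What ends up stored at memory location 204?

-49152

MOV R2, 11 → R2=11
MOV R6, 12 → R6=12
MOV R4, 12 → R4=12
MOV R0, 200 → R0=200
SHL R6, 2 → R6=12<<2=48
LOAD R2, [R0] → R2=M[200]=12
ADD R6, R2 → R6=48+12=60
LOAD R2, [R0] → R2=M[200]=12
XOR R6, R2 → R6=60^12=48
ADD R0, 4 → R0=200+4=204
SUB R4, 2 → R4=12-2=10
CMP R4, 0  (cmp 10,0)
JNZ loop: taken
SHL R6, 2 → R6=48<<2=192
LOAD R2, [R0] → R2=M[204]=25
ADD R6, R2 → R6=192+25=217
LOAD R2, [R0] → R2=M[204]=25
XOR R6, R2 → R6=217^25=192
ADD R0, 4 → R0=204+4=208
SUB R4, 2 → R4=10-2=8
CMP R4, 0  (cmp 8,0)
JNZ loop: taken
SHL R6, 2 → R6=192<<2=768
LOAD R2, [R0] → R2=M[208]=8
ADD R6, R2 → R6=768+8=776
LOAD R2, [R0] → R2=M[208]=8
XOR R6, R2 → R6=776^8=768
ADD R0, 4 → R0=208+4=212
SUB R4, 2 → R4=8-2=6
CMP R4, 0  (cmp 6,0)
JNZ loop: taken
SHL R6, 2 → R6=768<<2=3072
LOAD R2, [R0] → R2=M[212]=15
ADD R6, R2 → R6=3072+15=3087
LOAD R2, [R0] → R2=M[212]=15
XOR R6, R2 → R6=3087^15=3072
ADD R0, 4 → R0=212+4=216
SUB R4, 2 → R4=6-2=4
CMP R4, 0  (cmp 4,0)
JNZ loop: taken
SHL R6, 2 → R6=3072<<2=12288
LOAD R2, [R0] → R2=M[216]=14
ADD R6, R2 → R6=12288+14=12302
LOAD R2, [R0] → R2=M[216]=14
XOR R6, R2 → R6=12302^14=12288
ADD R0, 4 → R0=216+4=220
SUB R4, 2 → R4=4-2=2
CMP R4, 0  (cmp 2,0)
JNZ loop: taken
SHL R6, 2 → R6=12288<<2=49152
LOAD R2, [R0] → R2=M[220]=-3
ADD R6, R2 → R6=49152+(-3)=49149
LOAD R2, [R0] → R2=M[220]=-3
XOR R6, R2 → R6=49149^(-3)=-49152
ADD R0, 4 → R0=220+4=224
SUB R4, 2 → R4=2-2=0
CMP R4, 0  (cmp 0,0)
JNZ loop: not taken
ADD R2, 16 → R2=(-3)+16=13
STORE R6, [204] → M[204]=-49152
halt.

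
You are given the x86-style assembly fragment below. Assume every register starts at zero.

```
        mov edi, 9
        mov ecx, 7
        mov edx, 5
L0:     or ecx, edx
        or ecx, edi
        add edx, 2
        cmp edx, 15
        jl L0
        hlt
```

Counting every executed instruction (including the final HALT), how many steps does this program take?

edi=9
ecx=7
edx=5
ecx=7|5=7
ecx=7|9=15
edx=5+2=7
cmp edx, 15  (cmp 7,15)
jl L0: taken
ecx=15|7=15
ecx=15|9=15
edx=7+2=9
cmp edx, 15  (cmp 9,15)
jl L0: taken
ecx=15|9=15
ecx=15|9=15
edx=9+2=11
cmp edx, 15  (cmp 11,15)
jl L0: taken
ecx=15|11=15
ecx=15|9=15
edx=11+2=13
cmp edx, 15  (cmp 13,15)
jl L0: taken
ecx=15|13=15
ecx=15|9=15
edx=13+2=15
cmp edx, 15  (cmp 15,15)
jl L0: not taken
halt.
Total executed instructions: 29.

29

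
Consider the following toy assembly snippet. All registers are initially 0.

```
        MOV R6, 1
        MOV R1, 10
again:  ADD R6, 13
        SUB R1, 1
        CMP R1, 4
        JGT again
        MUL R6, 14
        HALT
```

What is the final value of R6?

MOV R6, 1 → R6=1
MOV R1, 10 → R1=10
ADD R6, 13 → R6=1+13=14
SUB R1, 1 → R1=10-1=9
CMP R1, 4  (cmp 9,4)
JGT again: taken
ADD R6, 13 → R6=14+13=27
SUB R1, 1 → R1=9-1=8
CMP R1, 4  (cmp 8,4)
JGT again: taken
ADD R6, 13 → R6=27+13=40
SUB R1, 1 → R1=8-1=7
CMP R1, 4  (cmp 7,4)
JGT again: taken
ADD R6, 13 → R6=40+13=53
SUB R1, 1 → R1=7-1=6
CMP R1, 4  (cmp 6,4)
JGT again: taken
ADD R6, 13 → R6=53+13=66
SUB R1, 1 → R1=6-1=5
CMP R1, 4  (cmp 5,4)
JGT again: taken
ADD R6, 13 → R6=66+13=79
SUB R1, 1 → R1=5-1=4
CMP R1, 4  (cmp 4,4)
JGT again: not taken
MUL R6, 14 → R6=79*14=1106
halt.

1106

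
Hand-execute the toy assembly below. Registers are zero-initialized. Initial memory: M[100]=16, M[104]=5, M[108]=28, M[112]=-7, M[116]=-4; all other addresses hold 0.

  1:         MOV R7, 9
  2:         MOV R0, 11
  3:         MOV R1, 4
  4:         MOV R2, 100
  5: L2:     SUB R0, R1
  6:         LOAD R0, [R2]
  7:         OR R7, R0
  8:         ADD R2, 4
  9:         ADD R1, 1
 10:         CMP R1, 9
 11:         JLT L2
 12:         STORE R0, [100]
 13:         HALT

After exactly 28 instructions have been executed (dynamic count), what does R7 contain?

-3

MOV R7, 9 → R7=9
MOV R0, 11 → R0=11
MOV R1, 4 → R1=4
MOV R2, 100 → R2=100
SUB R0, R1 → R0=11-4=7
LOAD R0, [R2] → R0=M[100]=16
OR R7, R0 → R7=9|16=25
ADD R2, 4 → R2=100+4=104
ADD R1, 1 → R1=4+1=5
CMP R1, 9  (cmp 5,9)
JLT L2: taken
SUB R0, R1 → R0=16-5=11
LOAD R0, [R2] → R0=M[104]=5
OR R7, R0 → R7=25|5=29
ADD R2, 4 → R2=104+4=108
ADD R1, 1 → R1=5+1=6
CMP R1, 9  (cmp 6,9)
JLT L2: taken
SUB R0, R1 → R0=5-6=-1
LOAD R0, [R2] → R0=M[108]=28
OR R7, R0 → R7=29|28=29
ADD R2, 4 → R2=108+4=112
ADD R1, 1 → R1=6+1=7
CMP R1, 9  (cmp 7,9)
JLT L2: taken
SUB R0, R1 → R0=28-7=21
LOAD R0, [R2] → R0=M[112]=-7
OR R7, R0 → R7=29|(-7)=-3
After step 28: R7 = -3.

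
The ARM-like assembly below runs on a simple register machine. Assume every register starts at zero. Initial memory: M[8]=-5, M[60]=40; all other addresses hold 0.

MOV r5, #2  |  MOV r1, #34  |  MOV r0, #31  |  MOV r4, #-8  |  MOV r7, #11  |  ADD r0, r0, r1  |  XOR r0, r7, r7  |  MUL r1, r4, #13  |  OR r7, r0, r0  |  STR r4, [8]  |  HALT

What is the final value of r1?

-104

MOV r5, #2 → r5=2
MOV r1, #34 → r1=34
MOV r0, #31 → r0=31
MOV r4, #-8 → r4=-8
MOV r7, #11 → r7=11
ADD r0, r0, r1 → r0=31+34=65
XOR r0, r7, r7 → r0=11^11=0
MUL r1, r4, #13 → r1=(-8)*13=-104
OR r7, r0, r0 → r7=0|0=0
STR r4, [8] → M[8]=-8
halt.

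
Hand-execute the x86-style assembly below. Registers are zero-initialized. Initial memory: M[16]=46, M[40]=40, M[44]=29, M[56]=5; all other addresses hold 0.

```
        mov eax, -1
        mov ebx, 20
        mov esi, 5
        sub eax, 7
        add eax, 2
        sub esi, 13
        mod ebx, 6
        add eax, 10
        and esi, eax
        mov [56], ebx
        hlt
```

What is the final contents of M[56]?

mov eax, -1 → eax=-1
mov ebx, 20 → ebx=20
mov esi, 5 → esi=5
sub eax, 7 → eax=(-1)-7=-8
add eax, 2 → eax=(-8)+2=-6
sub esi, 13 → esi=5-13=-8
mod ebx, 6 → ebx=20%6=2
add eax, 10 → eax=(-6)+10=4
and esi, eax → esi=(-8)&4=0
mov [56], ebx → M[56]=2
halt.

2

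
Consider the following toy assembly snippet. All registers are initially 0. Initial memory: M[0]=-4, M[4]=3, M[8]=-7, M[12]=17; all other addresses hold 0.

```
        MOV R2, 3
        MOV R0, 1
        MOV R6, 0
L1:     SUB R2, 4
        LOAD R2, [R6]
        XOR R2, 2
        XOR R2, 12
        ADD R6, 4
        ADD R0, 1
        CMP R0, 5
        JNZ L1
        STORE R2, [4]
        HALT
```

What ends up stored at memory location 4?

31

MOV R2, 3 → R2=3
MOV R0, 1 → R0=1
MOV R6, 0 → R6=0
SUB R2, 4 → R2=3-4=-1
LOAD R2, [R6] → R2=M[0]=-4
XOR R2, 2 → R2=(-4)^2=-2
XOR R2, 12 → R2=(-2)^12=-14
ADD R6, 4 → R6=0+4=4
ADD R0, 1 → R0=1+1=2
CMP R0, 5  (cmp 2,5)
JNZ L1: taken
SUB R2, 4 → R2=(-14)-4=-18
LOAD R2, [R6] → R2=M[4]=3
XOR R2, 2 → R2=3^2=1
XOR R2, 12 → R2=1^12=13
ADD R6, 4 → R6=4+4=8
ADD R0, 1 → R0=2+1=3
CMP R0, 5  (cmp 3,5)
JNZ L1: taken
SUB R2, 4 → R2=13-4=9
LOAD R2, [R6] → R2=M[8]=-7
XOR R2, 2 → R2=(-7)^2=-5
XOR R2, 12 → R2=(-5)^12=-9
ADD R6, 4 → R6=8+4=12
ADD R0, 1 → R0=3+1=4
CMP R0, 5  (cmp 4,5)
JNZ L1: taken
SUB R2, 4 → R2=(-9)-4=-13
LOAD R2, [R6] → R2=M[12]=17
XOR R2, 2 → R2=17^2=19
XOR R2, 12 → R2=19^12=31
ADD R6, 4 → R6=12+4=16
ADD R0, 1 → R0=4+1=5
CMP R0, 5  (cmp 5,5)
JNZ L1: not taken
STORE R2, [4] → M[4]=31
halt.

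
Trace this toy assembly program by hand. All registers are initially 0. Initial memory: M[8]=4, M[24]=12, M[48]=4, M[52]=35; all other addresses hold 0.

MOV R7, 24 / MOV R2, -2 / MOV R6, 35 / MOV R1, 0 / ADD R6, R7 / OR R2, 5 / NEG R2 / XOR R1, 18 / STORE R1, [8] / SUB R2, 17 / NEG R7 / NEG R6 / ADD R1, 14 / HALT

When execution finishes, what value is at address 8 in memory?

after MOV R7, 24: R7=24
after MOV R2, -2: R2=-2
after MOV R6, 35: R6=35
after MOV R1, 0: R1=0
after ADD R6, R7: R6=35+24=59
after OR R2, 5: R2=(-2)|5=-1
after NEG R2: R2=-(-1)=1
after XOR R1, 18: R1=0^18=18
STORE R1, [8] → M[8]=18
after SUB R2, 17: R2=1-17=-16
after NEG R7: R7=-(24)=-24
after NEG R6: R6=-(59)=-59
after ADD R1, 14: R1=18+14=32
halt.

18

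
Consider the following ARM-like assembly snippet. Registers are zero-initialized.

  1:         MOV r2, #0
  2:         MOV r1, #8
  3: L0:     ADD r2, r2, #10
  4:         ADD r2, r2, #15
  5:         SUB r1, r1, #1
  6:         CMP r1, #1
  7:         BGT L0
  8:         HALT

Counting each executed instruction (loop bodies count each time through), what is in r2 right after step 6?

25

after MOV r2, #0: r2=0
after MOV r1, #8: r1=8
after ADD r2, r2, #10: r2=0+10=10
after ADD r2, r2, #15: r2=10+15=25
after SUB r1, r1, #1: r1=8-1=7
CMP r1, #1  (cmp 7,1)
After step 6: r2 = 25.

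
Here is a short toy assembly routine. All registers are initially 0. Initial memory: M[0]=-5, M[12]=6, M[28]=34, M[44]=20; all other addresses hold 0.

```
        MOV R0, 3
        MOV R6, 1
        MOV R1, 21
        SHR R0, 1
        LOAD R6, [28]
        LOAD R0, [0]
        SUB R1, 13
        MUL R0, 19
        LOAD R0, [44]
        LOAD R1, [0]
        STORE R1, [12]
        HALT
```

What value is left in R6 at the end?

R0=3
R6=1
R1=21
R0=3>>1=1
R6=M[28]=34
R0=M[0]=-5
R1=21-13=8
R0=(-5)*19=-95
R0=M[44]=20
R1=M[0]=-5
STORE R1, [12] → M[12]=-5
halt.

34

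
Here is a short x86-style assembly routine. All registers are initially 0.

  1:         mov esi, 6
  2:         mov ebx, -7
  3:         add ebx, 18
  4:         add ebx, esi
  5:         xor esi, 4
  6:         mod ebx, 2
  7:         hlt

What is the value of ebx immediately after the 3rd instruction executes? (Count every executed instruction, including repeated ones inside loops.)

11

after mov esi, 6: esi=6
after mov ebx, -7: ebx=-7
after add ebx, 18: ebx=(-7)+18=11
After step 3: ebx = 11.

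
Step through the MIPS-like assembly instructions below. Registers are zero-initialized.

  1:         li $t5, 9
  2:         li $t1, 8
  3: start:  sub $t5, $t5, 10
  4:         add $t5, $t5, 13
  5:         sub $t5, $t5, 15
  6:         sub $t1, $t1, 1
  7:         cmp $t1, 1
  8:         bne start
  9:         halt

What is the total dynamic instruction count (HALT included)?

li $t5, 9 → $t5=9
li $t1, 8 → $t1=8
sub $t5, $t5, 10 → $t5=9-10=-1
add $t5, $t5, 13 → $t5=(-1)+13=12
sub $t5, $t5, 15 → $t5=12-15=-3
sub $t1, $t1, 1 → $t1=8-1=7
cmp $t1, 1  (cmp 7,1)
bne start: taken
sub $t5, $t5, 10 → $t5=(-3)-10=-13
add $t5, $t5, 13 → $t5=(-13)+13=0
sub $t5, $t5, 15 → $t5=0-15=-15
sub $t1, $t1, 1 → $t1=7-1=6
cmp $t1, 1  (cmp 6,1)
bne start: taken
sub $t5, $t5, 10 → $t5=(-15)-10=-25
add $t5, $t5, 13 → $t5=(-25)+13=-12
sub $t5, $t5, 15 → $t5=(-12)-15=-27
sub $t1, $t1, 1 → $t1=6-1=5
cmp $t1, 1  (cmp 5,1)
bne start: taken
sub $t5, $t5, 10 → $t5=(-27)-10=-37
add $t5, $t5, 13 → $t5=(-37)+13=-24
sub $t5, $t5, 15 → $t5=(-24)-15=-39
sub $t1, $t1, 1 → $t1=5-1=4
cmp $t1, 1  (cmp 4,1)
bne start: taken
sub $t5, $t5, 10 → $t5=(-39)-10=-49
add $t5, $t5, 13 → $t5=(-49)+13=-36
sub $t5, $t5, 15 → $t5=(-36)-15=-51
sub $t1, $t1, 1 → $t1=4-1=3
cmp $t1, 1  (cmp 3,1)
bne start: taken
sub $t5, $t5, 10 → $t5=(-51)-10=-61
add $t5, $t5, 13 → $t5=(-61)+13=-48
sub $t5, $t5, 15 → $t5=(-48)-15=-63
sub $t1, $t1, 1 → $t1=3-1=2
cmp $t1, 1  (cmp 2,1)
bne start: taken
sub $t5, $t5, 10 → $t5=(-63)-10=-73
add $t5, $t5, 13 → $t5=(-73)+13=-60
sub $t5, $t5, 15 → $t5=(-60)-15=-75
sub $t1, $t1, 1 → $t1=2-1=1
cmp $t1, 1  (cmp 1,1)
bne start: not taken
halt.
Total executed instructions: 45.

45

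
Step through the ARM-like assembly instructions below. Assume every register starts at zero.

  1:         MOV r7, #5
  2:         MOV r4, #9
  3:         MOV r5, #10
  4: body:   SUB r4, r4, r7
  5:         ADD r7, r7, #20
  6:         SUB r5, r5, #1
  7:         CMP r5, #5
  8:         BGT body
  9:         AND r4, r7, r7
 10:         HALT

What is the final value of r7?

MOV r7, #5 → r7=5
MOV r4, #9 → r4=9
MOV r5, #10 → r5=10
SUB r4, r4, r7 → r4=9-5=4
ADD r7, r7, #20 → r7=5+20=25
SUB r5, r5, #1 → r5=10-1=9
CMP r5, #5  (cmp 9,5)
BGT body: taken
SUB r4, r4, r7 → r4=4-25=-21
ADD r7, r7, #20 → r7=25+20=45
SUB r5, r5, #1 → r5=9-1=8
CMP r5, #5  (cmp 8,5)
BGT body: taken
SUB r4, r4, r7 → r4=(-21)-45=-66
ADD r7, r7, #20 → r7=45+20=65
SUB r5, r5, #1 → r5=8-1=7
CMP r5, #5  (cmp 7,5)
BGT body: taken
SUB r4, r4, r7 → r4=(-66)-65=-131
ADD r7, r7, #20 → r7=65+20=85
SUB r5, r5, #1 → r5=7-1=6
CMP r5, #5  (cmp 6,5)
BGT body: taken
SUB r4, r4, r7 → r4=(-131)-85=-216
ADD r7, r7, #20 → r7=85+20=105
SUB r5, r5, #1 → r5=6-1=5
CMP r5, #5  (cmp 5,5)
BGT body: not taken
AND r4, r7, r7 → r4=105&105=105
halt.

105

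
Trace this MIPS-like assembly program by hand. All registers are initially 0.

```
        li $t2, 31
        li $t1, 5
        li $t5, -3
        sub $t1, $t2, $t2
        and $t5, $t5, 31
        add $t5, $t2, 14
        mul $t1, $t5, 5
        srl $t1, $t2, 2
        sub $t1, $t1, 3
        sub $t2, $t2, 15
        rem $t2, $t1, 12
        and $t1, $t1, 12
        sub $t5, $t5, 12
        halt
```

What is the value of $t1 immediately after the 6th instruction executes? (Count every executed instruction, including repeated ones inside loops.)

$t2=31
$t1=5
$t5=-3
$t1=31-31=0
$t5=(-3)&31=29
$t5=31+14=45
After step 6: $t1 = 0.

0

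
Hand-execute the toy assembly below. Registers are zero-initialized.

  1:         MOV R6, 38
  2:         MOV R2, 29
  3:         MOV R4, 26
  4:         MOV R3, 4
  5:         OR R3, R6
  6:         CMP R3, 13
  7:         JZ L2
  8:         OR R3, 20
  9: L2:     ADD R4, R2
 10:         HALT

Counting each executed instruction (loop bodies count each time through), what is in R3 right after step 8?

54

R6=38
R2=29
R4=26
R3=4
R3=4|38=38
CMP R3, 13  (cmp 38,13)
JZ L2: not taken
R3=38|20=54
After step 8: R3 = 54.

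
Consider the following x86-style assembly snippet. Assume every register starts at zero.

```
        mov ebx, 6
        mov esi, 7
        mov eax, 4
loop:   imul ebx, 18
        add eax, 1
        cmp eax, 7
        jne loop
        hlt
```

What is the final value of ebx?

after mov ebx, 6: ebx=6
after mov esi, 7: esi=7
after mov eax, 4: eax=4
after imul ebx, 18: ebx=6*18=108
after add eax, 1: eax=4+1=5
cmp eax, 7  (cmp 5,7)
jne loop: taken
after imul ebx, 18: ebx=108*18=1944
after add eax, 1: eax=5+1=6
cmp eax, 7  (cmp 6,7)
jne loop: taken
after imul ebx, 18: ebx=1944*18=34992
after add eax, 1: eax=6+1=7
cmp eax, 7  (cmp 7,7)
jne loop: not taken
halt.

34992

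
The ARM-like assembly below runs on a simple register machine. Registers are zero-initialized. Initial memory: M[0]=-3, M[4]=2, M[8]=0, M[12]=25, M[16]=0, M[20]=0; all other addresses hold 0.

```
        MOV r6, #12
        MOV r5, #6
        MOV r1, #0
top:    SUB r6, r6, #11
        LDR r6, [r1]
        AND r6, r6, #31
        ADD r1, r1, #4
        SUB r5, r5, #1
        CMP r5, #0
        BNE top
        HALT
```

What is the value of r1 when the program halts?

after MOV r6, #12: r6=12
after MOV r5, #6: r5=6
after MOV r1, #0: r1=0
after SUB r6, r6, #11: r6=12-11=1
after LDR r6, [r1]: r6=M[0]=-3
after AND r6, r6, #31: r6=(-3)&31=29
after ADD r1, r1, #4: r1=0+4=4
after SUB r5, r5, #1: r5=6-1=5
CMP r5, #0  (cmp 5,0)
BNE top: taken
after SUB r6, r6, #11: r6=29-11=18
after LDR r6, [r1]: r6=M[4]=2
after AND r6, r6, #31: r6=2&31=2
after ADD r1, r1, #4: r1=4+4=8
after SUB r5, r5, #1: r5=5-1=4
CMP r5, #0  (cmp 4,0)
BNE top: taken
after SUB r6, r6, #11: r6=2-11=-9
after LDR r6, [r1]: r6=M[8]=0
after AND r6, r6, #31: r6=0&31=0
after ADD r1, r1, #4: r1=8+4=12
after SUB r5, r5, #1: r5=4-1=3
CMP r5, #0  (cmp 3,0)
BNE top: taken
after SUB r6, r6, #11: r6=0-11=-11
after LDR r6, [r1]: r6=M[12]=25
after AND r6, r6, #31: r6=25&31=25
after ADD r1, r1, #4: r1=12+4=16
after SUB r5, r5, #1: r5=3-1=2
CMP r5, #0  (cmp 2,0)
BNE top: taken
after SUB r6, r6, #11: r6=25-11=14
after LDR r6, [r1]: r6=M[16]=0
after AND r6, r6, #31: r6=0&31=0
after ADD r1, r1, #4: r1=16+4=20
after SUB r5, r5, #1: r5=2-1=1
CMP r5, #0  (cmp 1,0)
BNE top: taken
after SUB r6, r6, #11: r6=0-11=-11
after LDR r6, [r1]: r6=M[20]=0
after AND r6, r6, #31: r6=0&31=0
after ADD r1, r1, #4: r1=20+4=24
after SUB r5, r5, #1: r5=1-1=0
CMP r5, #0  (cmp 0,0)
BNE top: not taken
halt.

24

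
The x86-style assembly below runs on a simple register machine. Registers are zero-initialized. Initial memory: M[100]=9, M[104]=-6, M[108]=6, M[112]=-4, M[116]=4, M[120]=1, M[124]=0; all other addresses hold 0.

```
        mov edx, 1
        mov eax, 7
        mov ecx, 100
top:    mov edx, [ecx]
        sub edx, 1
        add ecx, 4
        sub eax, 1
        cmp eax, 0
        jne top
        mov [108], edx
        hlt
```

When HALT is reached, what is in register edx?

-1

edx=1
eax=7
ecx=100
edx=M[100]=9
edx=9-1=8
ecx=100+4=104
eax=7-1=6
cmp eax, 0  (cmp 6,0)
jne top: taken
edx=M[104]=-6
edx=(-6)-1=-7
ecx=104+4=108
eax=6-1=5
cmp eax, 0  (cmp 5,0)
jne top: taken
edx=M[108]=6
edx=6-1=5
ecx=108+4=112
eax=5-1=4
cmp eax, 0  (cmp 4,0)
jne top: taken
edx=M[112]=-4
edx=(-4)-1=-5
ecx=112+4=116
eax=4-1=3
cmp eax, 0  (cmp 3,0)
jne top: taken
edx=M[116]=4
edx=4-1=3
ecx=116+4=120
eax=3-1=2
cmp eax, 0  (cmp 2,0)
jne top: taken
edx=M[120]=1
edx=1-1=0
ecx=120+4=124
eax=2-1=1
cmp eax, 0  (cmp 1,0)
jne top: taken
edx=M[124]=0
edx=0-1=-1
ecx=124+4=128
eax=1-1=0
cmp eax, 0  (cmp 0,0)
jne top: not taken
mov [108], edx → M[108]=-1
halt.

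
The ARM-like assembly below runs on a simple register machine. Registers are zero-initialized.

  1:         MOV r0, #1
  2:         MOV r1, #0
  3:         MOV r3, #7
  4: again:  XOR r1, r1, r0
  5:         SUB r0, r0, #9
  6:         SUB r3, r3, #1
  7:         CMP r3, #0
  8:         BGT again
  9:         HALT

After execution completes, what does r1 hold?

MOV r0, #1 → r0=1
MOV r1, #0 → r1=0
MOV r3, #7 → r3=7
XOR r1, r1, r0 → r1=0^1=1
SUB r0, r0, #9 → r0=1-9=-8
SUB r3, r3, #1 → r3=7-1=6
CMP r3, #0  (cmp 6,0)
BGT again: taken
XOR r1, r1, r0 → r1=1^(-8)=-7
SUB r0, r0, #9 → r0=(-8)-9=-17
SUB r3, r3, #1 → r3=6-1=5
CMP r3, #0  (cmp 5,0)
BGT again: taken
XOR r1, r1, r0 → r1=(-7)^(-17)=22
SUB r0, r0, #9 → r0=(-17)-9=-26
SUB r3, r3, #1 → r3=5-1=4
CMP r3, #0  (cmp 4,0)
BGT again: taken
XOR r1, r1, r0 → r1=22^(-26)=-16
SUB r0, r0, #9 → r0=(-26)-9=-35
SUB r3, r3, #1 → r3=4-1=3
CMP r3, #0  (cmp 3,0)
BGT again: taken
XOR r1, r1, r0 → r1=(-16)^(-35)=45
SUB r0, r0, #9 → r0=(-35)-9=-44
SUB r3, r3, #1 → r3=3-1=2
CMP r3, #0  (cmp 2,0)
BGT again: taken
XOR r1, r1, r0 → r1=45^(-44)=-7
SUB r0, r0, #9 → r0=(-44)-9=-53
SUB r3, r3, #1 → r3=2-1=1
CMP r3, #0  (cmp 1,0)
BGT again: taken
XOR r1, r1, r0 → r1=(-7)^(-53)=50
SUB r0, r0, #9 → r0=(-53)-9=-62
SUB r3, r3, #1 → r3=1-1=0
CMP r3, #0  (cmp 0,0)
BGT again: not taken
halt.

50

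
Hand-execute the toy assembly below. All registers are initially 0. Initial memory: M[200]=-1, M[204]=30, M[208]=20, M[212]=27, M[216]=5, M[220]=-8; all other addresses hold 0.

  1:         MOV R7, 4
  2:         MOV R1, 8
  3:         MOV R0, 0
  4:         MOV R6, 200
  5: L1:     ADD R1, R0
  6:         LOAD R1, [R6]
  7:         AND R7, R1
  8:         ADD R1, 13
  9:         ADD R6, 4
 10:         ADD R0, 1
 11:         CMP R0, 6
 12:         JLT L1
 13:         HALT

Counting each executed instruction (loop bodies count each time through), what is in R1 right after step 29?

36

R7=4
R1=8
R0=0
R6=200
R1=8+0=8
R1=M[200]=-1
R7=4&(-1)=4
R1=(-1)+13=12
R6=200+4=204
R0=0+1=1
CMP R0, 6  (cmp 1,6)
JLT L1: taken
R1=12+1=13
R1=M[204]=30
R7=4&30=4
R1=30+13=43
R6=204+4=208
R0=1+1=2
CMP R0, 6  (cmp 2,6)
JLT L1: taken
R1=43+2=45
R1=M[208]=20
R7=4&20=4
R1=20+13=33
R6=208+4=212
R0=2+1=3
CMP R0, 6  (cmp 3,6)
JLT L1: taken
R1=33+3=36
After step 29: R1 = 36.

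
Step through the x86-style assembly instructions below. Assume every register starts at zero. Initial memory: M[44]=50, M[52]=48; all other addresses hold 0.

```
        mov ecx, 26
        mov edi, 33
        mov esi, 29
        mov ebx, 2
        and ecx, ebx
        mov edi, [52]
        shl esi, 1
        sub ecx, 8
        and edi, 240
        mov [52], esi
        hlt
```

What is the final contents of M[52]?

58

after mov ecx, 26: ecx=26
after mov edi, 33: edi=33
after mov esi, 29: esi=29
after mov ebx, 2: ebx=2
after and ecx, ebx: ecx=26&2=2
after mov edi, [52]: edi=M[52]=48
after shl esi, 1: esi=29<<1=58
after sub ecx, 8: ecx=2-8=-6
after and edi, 240: edi=48&240=48
mov [52], esi → M[52]=58
halt.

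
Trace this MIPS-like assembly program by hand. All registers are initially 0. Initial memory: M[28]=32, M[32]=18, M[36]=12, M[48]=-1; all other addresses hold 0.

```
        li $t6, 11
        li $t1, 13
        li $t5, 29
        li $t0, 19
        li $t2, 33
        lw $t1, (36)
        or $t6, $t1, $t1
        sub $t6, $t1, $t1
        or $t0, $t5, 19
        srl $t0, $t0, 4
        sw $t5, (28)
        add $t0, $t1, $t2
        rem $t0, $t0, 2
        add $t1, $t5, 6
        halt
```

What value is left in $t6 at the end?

0

li $t6, 11 → $t6=11
li $t1, 13 → $t1=13
li $t5, 29 → $t5=29
li $t0, 19 → $t0=19
li $t2, 33 → $t2=33
lw $t1, (36) → $t1=M[36]=12
or $t6, $t1, $t1 → $t6=12|12=12
sub $t6, $t1, $t1 → $t6=12-12=0
or $t0, $t5, 19 → $t0=29|19=31
srl $t0, $t0, 4 → $t0=31>>4=1
sw $t5, (28) → M[28]=29
add $t0, $t1, $t2 → $t0=12+33=45
rem $t0, $t0, 2 → $t0=45%2=1
add $t1, $t5, 6 → $t1=29+6=35
halt.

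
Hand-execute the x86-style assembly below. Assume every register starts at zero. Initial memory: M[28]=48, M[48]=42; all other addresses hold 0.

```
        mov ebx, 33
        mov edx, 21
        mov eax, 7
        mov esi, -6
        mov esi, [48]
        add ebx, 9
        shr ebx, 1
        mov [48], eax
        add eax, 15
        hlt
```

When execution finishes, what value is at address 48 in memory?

ebx=33
edx=21
eax=7
esi=-6
esi=M[48]=42
ebx=33+9=42
ebx=42>>1=21
mov [48], eax → M[48]=7
eax=7+15=22
halt.

7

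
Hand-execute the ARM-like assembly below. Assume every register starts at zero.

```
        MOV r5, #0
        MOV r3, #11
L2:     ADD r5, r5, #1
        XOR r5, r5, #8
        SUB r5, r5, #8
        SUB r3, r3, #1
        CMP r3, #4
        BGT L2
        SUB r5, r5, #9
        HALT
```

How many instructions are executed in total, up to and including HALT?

46

r5=0
r3=11
r5=0+1=1
r5=1^8=9
r5=9-8=1
r3=11-1=10
CMP r3, #4  (cmp 10,4)
BGT L2: taken
r5=1+1=2
r5=2^8=10
r5=10-8=2
r3=10-1=9
CMP r3, #4  (cmp 9,4)
BGT L2: taken
r5=2+1=3
r5=3^8=11
r5=11-8=3
r3=9-1=8
CMP r3, #4  (cmp 8,4)
BGT L2: taken
r5=3+1=4
r5=4^8=12
r5=12-8=4
r3=8-1=7
CMP r3, #4  (cmp 7,4)
BGT L2: taken
r5=4+1=5
r5=5^8=13
r5=13-8=5
r3=7-1=6
CMP r3, #4  (cmp 6,4)
BGT L2: taken
r5=5+1=6
r5=6^8=14
r5=14-8=6
r3=6-1=5
CMP r3, #4  (cmp 5,4)
BGT L2: taken
r5=6+1=7
r5=7^8=15
r5=15-8=7
r3=5-1=4
CMP r3, #4  (cmp 4,4)
BGT L2: not taken
r5=7-9=-2
halt.
Total executed instructions: 46.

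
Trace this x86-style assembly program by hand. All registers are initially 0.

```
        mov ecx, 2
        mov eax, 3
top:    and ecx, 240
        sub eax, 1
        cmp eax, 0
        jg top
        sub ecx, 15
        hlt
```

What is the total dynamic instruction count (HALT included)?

mov ecx, 2 → ecx=2
mov eax, 3 → eax=3
and ecx, 240 → ecx=2&240=0
sub eax, 1 → eax=3-1=2
cmp eax, 0  (cmp 2,0)
jg top: taken
and ecx, 240 → ecx=0&240=0
sub eax, 1 → eax=2-1=1
cmp eax, 0  (cmp 1,0)
jg top: taken
and ecx, 240 → ecx=0&240=0
sub eax, 1 → eax=1-1=0
cmp eax, 0  (cmp 0,0)
jg top: not taken
sub ecx, 15 → ecx=0-15=-15
halt.
Total executed instructions: 16.

16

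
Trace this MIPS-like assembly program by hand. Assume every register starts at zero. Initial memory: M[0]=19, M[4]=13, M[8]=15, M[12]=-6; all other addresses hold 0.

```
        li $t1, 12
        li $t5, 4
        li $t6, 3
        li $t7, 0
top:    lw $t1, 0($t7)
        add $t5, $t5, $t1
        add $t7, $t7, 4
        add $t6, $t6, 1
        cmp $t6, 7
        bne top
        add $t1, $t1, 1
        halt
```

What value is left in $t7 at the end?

after li $t1, 12: $t1=12
after li $t5, 4: $t5=4
after li $t6, 3: $t6=3
after li $t7, 0: $t7=0
after lw $t1, 0($t7): $t1=M[0]=19
after add $t5, $t5, $t1: $t5=4+19=23
after add $t7, $t7, 4: $t7=0+4=4
after add $t6, $t6, 1: $t6=3+1=4
cmp $t6, 7  (cmp 4,7)
bne top: taken
after lw $t1, 0($t7): $t1=M[4]=13
after add $t5, $t5, $t1: $t5=23+13=36
after add $t7, $t7, 4: $t7=4+4=8
after add $t6, $t6, 1: $t6=4+1=5
cmp $t6, 7  (cmp 5,7)
bne top: taken
after lw $t1, 0($t7): $t1=M[8]=15
after add $t5, $t5, $t1: $t5=36+15=51
after add $t7, $t7, 4: $t7=8+4=12
after add $t6, $t6, 1: $t6=5+1=6
cmp $t6, 7  (cmp 6,7)
bne top: taken
after lw $t1, 0($t7): $t1=M[12]=-6
after add $t5, $t5, $t1: $t5=51+(-6)=45
after add $t7, $t7, 4: $t7=12+4=16
after add $t6, $t6, 1: $t6=6+1=7
cmp $t6, 7  (cmp 7,7)
bne top: not taken
after add $t1, $t1, 1: $t1=(-6)+1=-5
halt.

16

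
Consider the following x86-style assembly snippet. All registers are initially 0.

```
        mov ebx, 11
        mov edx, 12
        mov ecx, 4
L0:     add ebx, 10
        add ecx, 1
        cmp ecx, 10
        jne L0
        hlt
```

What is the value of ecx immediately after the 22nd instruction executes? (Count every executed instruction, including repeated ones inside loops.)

ebx=11
edx=12
ecx=4
ebx=11+10=21
ecx=4+1=5
cmp ecx, 10  (cmp 5,10)
jne L0: taken
ebx=21+10=31
ecx=5+1=6
cmp ecx, 10  (cmp 6,10)
jne L0: taken
ebx=31+10=41
ecx=6+1=7
cmp ecx, 10  (cmp 7,10)
jne L0: taken
ebx=41+10=51
ecx=7+1=8
cmp ecx, 10  (cmp 8,10)
jne L0: taken
ebx=51+10=61
ecx=8+1=9
cmp ecx, 10  (cmp 9,10)
After step 22: ecx = 9.

9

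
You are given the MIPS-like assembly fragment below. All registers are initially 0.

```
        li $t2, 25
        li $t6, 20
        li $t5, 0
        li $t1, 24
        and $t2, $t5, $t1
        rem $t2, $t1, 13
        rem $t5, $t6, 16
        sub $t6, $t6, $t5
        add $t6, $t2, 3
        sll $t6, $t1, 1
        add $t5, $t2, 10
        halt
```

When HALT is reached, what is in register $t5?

li $t2, 25 → $t2=25
li $t6, 20 → $t6=20
li $t5, 0 → $t5=0
li $t1, 24 → $t1=24
and $t2, $t5, $t1 → $t2=0&24=0
rem $t2, $t1, 13 → $t2=24%13=11
rem $t5, $t6, 16 → $t5=20%16=4
sub $t6, $t6, $t5 → $t6=20-4=16
add $t6, $t2, 3 → $t6=11+3=14
sll $t6, $t1, 1 → $t6=24<<1=48
add $t5, $t2, 10 → $t5=11+10=21
halt.

21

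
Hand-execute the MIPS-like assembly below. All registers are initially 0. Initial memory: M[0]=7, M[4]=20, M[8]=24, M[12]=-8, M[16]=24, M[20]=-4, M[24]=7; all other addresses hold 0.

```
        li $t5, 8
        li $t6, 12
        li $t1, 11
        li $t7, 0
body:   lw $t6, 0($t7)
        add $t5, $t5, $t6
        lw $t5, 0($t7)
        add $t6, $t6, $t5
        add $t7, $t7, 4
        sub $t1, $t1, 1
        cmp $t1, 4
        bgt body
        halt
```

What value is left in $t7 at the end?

li $t5, 8 → $t5=8
li $t6, 12 → $t6=12
li $t1, 11 → $t1=11
li $t7, 0 → $t7=0
lw $t6, 0($t7) → $t6=M[0]=7
add $t5, $t5, $t6 → $t5=8+7=15
lw $t5, 0($t7) → $t5=M[0]=7
add $t6, $t6, $t5 → $t6=7+7=14
add $t7, $t7, 4 → $t7=0+4=4
sub $t1, $t1, 1 → $t1=11-1=10
cmp $t1, 4  (cmp 10,4)
bgt body: taken
lw $t6, 0($t7) → $t6=M[4]=20
add $t5, $t5, $t6 → $t5=7+20=27
lw $t5, 0($t7) → $t5=M[4]=20
add $t6, $t6, $t5 → $t6=20+20=40
add $t7, $t7, 4 → $t7=4+4=8
sub $t1, $t1, 1 → $t1=10-1=9
cmp $t1, 4  (cmp 9,4)
bgt body: taken
lw $t6, 0($t7) → $t6=M[8]=24
add $t5, $t5, $t6 → $t5=20+24=44
lw $t5, 0($t7) → $t5=M[8]=24
add $t6, $t6, $t5 → $t6=24+24=48
add $t7, $t7, 4 → $t7=8+4=12
sub $t1, $t1, 1 → $t1=9-1=8
cmp $t1, 4  (cmp 8,4)
bgt body: taken
lw $t6, 0($t7) → $t6=M[12]=-8
add $t5, $t5, $t6 → $t5=24+(-8)=16
lw $t5, 0($t7) → $t5=M[12]=-8
add $t6, $t6, $t5 → $t6=(-8)+(-8)=-16
add $t7, $t7, 4 → $t7=12+4=16
sub $t1, $t1, 1 → $t1=8-1=7
cmp $t1, 4  (cmp 7,4)
bgt body: taken
lw $t6, 0($t7) → $t6=M[16]=24
add $t5, $t5, $t6 → $t5=(-8)+24=16
lw $t5, 0($t7) → $t5=M[16]=24
add $t6, $t6, $t5 → $t6=24+24=48
add $t7, $t7, 4 → $t7=16+4=20
sub $t1, $t1, 1 → $t1=7-1=6
cmp $t1, 4  (cmp 6,4)
bgt body: taken
lw $t6, 0($t7) → $t6=M[20]=-4
add $t5, $t5, $t6 → $t5=24+(-4)=20
lw $t5, 0($t7) → $t5=M[20]=-4
add $t6, $t6, $t5 → $t6=(-4)+(-4)=-8
add $t7, $t7, 4 → $t7=20+4=24
sub $t1, $t1, 1 → $t1=6-1=5
cmp $t1, 4  (cmp 5,4)
bgt body: taken
lw $t6, 0($t7) → $t6=M[24]=7
add $t5, $t5, $t6 → $t5=(-4)+7=3
lw $t5, 0($t7) → $t5=M[24]=7
add $t6, $t6, $t5 → $t6=7+7=14
add $t7, $t7, 4 → $t7=24+4=28
sub $t1, $t1, 1 → $t1=5-1=4
cmp $t1, 4  (cmp 4,4)
bgt body: not taken
halt.

28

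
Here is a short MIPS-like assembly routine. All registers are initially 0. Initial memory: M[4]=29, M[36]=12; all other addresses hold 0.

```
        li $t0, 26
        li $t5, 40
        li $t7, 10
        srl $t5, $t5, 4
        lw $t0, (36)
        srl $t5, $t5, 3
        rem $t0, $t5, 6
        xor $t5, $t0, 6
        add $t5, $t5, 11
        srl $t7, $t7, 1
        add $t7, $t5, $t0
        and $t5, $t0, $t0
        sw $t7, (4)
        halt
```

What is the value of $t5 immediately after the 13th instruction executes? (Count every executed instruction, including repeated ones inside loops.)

li $t0, 26 → $t0=26
li $t5, 40 → $t5=40
li $t7, 10 → $t7=10
srl $t5, $t5, 4 → $t5=40>>4=2
lw $t0, (36) → $t0=M[36]=12
srl $t5, $t5, 3 → $t5=2>>3=0
rem $t0, $t5, 6 → $t0=0%6=0
xor $t5, $t0, 6 → $t5=0^6=6
add $t5, $t5, 11 → $t5=6+11=17
srl $t7, $t7, 1 → $t7=10>>1=5
add $t7, $t5, $t0 → $t7=17+0=17
and $t5, $t0, $t0 → $t5=0&0=0
sw $t7, (4) → M[4]=17
After step 13: $t5 = 0.

0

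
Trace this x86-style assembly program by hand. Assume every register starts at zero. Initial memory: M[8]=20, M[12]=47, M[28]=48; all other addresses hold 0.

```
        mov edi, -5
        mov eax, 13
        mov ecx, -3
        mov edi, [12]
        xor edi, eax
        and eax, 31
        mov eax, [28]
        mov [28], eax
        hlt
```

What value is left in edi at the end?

after mov edi, -5: edi=-5
after mov eax, 13: eax=13
after mov ecx, -3: ecx=-3
after mov edi, [12]: edi=M[12]=47
after xor edi, eax: edi=47^13=34
after and eax, 31: eax=13&31=13
after mov eax, [28]: eax=M[28]=48
mov [28], eax → M[28]=48
halt.

34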